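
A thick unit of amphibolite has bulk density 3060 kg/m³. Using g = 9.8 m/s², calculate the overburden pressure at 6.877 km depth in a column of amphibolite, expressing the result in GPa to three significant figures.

0.206 GPa

amphibolite: 3060 kg/m³ × 9.8 m/s² × 6877 m = 2.062×10^8 Pa = 0.2062 GPa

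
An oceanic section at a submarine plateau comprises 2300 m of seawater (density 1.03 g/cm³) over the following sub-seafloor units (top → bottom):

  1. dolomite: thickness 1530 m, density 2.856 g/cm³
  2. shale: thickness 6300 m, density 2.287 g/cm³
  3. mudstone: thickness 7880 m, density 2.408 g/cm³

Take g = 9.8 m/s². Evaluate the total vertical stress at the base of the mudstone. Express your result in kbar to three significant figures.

seawater: 1030 kg/m³ × 9.8 m/s² × 2300 m = 2.322×10^7 Pa = 0.2322 kbar
dolomite: 2856 kg/m³ × 9.8 m/s² × 1530 m = 4.282×10^7 Pa = 0.4282 kbar
shale: 2287 kg/m³ × 9.8 m/s² × 6300 m = 1.412×10^8 Pa = 1.412 kbar
mudstone: 2408 kg/m³ × 9.8 m/s² × 7880 m = 1.860×10^8 Pa = 1.860 kbar
Total = 0.2322 + 0.4282 + 1.412 + 1.860 = 3.9319 kbar

3.93 kbar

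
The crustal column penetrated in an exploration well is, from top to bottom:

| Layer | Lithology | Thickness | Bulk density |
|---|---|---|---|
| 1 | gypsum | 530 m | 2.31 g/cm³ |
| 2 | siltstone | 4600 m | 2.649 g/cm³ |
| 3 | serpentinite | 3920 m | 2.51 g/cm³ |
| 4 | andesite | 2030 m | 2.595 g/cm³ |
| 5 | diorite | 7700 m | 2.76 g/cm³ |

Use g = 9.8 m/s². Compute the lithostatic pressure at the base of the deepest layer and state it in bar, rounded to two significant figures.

gypsum: 2310 kg/m³ × 9.8 m/s² × 530 m = 1.200×10^7 Pa = 120.0 bar
siltstone: 2649 kg/m³ × 9.8 m/s² × 4600 m = 1.194×10^8 Pa = 1194 bar
serpentinite: 2510 kg/m³ × 9.8 m/s² × 3920 m = 9.642×10^7 Pa = 964.2 bar
andesite: 2595 kg/m³ × 9.8 m/s² × 2030 m = 5.162×10^7 Pa = 516.2 bar
diorite: 2760 kg/m³ × 9.8 m/s² × 7700 m = 2.083×10^8 Pa = 2083 bar
Total = 120.0 + 1194 + 964.2 + 516.2 + 2083 = 4877.3 bar

4900 bar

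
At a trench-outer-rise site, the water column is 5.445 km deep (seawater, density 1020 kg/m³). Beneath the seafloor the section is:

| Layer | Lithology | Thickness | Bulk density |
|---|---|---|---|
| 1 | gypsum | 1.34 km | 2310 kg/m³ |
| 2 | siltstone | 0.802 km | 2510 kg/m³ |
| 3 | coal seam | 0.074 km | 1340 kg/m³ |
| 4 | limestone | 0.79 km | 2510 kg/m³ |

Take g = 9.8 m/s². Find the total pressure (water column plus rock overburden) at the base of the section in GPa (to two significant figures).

0.12 GPa

seawater: 1020 kg/m³ × 9.8 m/s² × 5445 m = 5.443×10^7 Pa = 0.05443 GPa
gypsum: 2310 kg/m³ × 9.8 m/s² × 1340 m = 3.033×10^7 Pa = 0.03033 GPa
siltstone: 2510 kg/m³ × 9.8 m/s² × 802 m = 1.973×10^7 Pa = 0.01973 GPa
coal seam: 1340 kg/m³ × 9.8 m/s² × 74 m = 9.718×10^5 Pa = 9.718×10^-4 GPa
limestone: 2510 kg/m³ × 9.8 m/s² × 790 m = 1.943×10^7 Pa = 0.01943 GPa
Total = 0.05443 + 0.03033 + 0.01973 + 9.718×10^-4 + 0.01943 = 0.12489 GPa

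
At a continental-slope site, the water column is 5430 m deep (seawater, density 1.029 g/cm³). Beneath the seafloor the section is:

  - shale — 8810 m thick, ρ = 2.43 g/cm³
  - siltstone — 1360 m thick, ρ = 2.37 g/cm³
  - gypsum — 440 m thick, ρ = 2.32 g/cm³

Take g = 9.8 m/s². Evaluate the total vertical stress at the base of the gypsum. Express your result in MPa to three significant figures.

seawater: 1029 kg/m³ × 9.8 m/s² × 5430 m = 5.476×10^7 Pa = 54.76 MPa
shale: 2430 kg/m³ × 9.8 m/s² × 8810 m = 2.098×10^8 Pa = 209.8 MPa
siltstone: 2370 kg/m³ × 9.8 m/s² × 1360 m = 3.159×10^7 Pa = 31.59 MPa
gypsum: 2320 kg/m³ × 9.8 m/s² × 440 m = 1.000×10^7 Pa = 10.00 MPa
Total = 54.76 + 209.8 + 31.59 + 10.00 = 306.15 MPa

306 MPa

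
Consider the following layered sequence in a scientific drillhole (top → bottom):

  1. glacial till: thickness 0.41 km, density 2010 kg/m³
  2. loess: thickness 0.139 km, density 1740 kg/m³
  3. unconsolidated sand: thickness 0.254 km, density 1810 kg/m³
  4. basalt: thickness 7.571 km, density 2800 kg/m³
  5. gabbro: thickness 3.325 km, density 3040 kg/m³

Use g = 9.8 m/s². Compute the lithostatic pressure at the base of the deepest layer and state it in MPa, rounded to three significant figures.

glacial till: 2010 kg/m³ × 9.8 m/s² × 410 m = 8.076×10^6 Pa = 8.076 MPa
loess: 1740 kg/m³ × 9.8 m/s² × 139 m = 2.370×10^6 Pa = 2.370 MPa
unconsolidated sand: 1810 kg/m³ × 9.8 m/s² × 254 m = 4.505×10^6 Pa = 4.505 MPa
basalt: 2800 kg/m³ × 9.8 m/s² × 7571 m = 2.077×10^8 Pa = 207.7 MPa
gabbro: 3040 kg/m³ × 9.8 m/s² × 3325 m = 9.906×10^7 Pa = 99.06 MPa
Total = 8.076 + 2.370 + 4.505 + 207.7 + 99.06 = 321.76 MPa

322 MPa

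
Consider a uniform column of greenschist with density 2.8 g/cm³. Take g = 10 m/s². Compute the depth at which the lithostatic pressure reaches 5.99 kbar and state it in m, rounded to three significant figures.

h = P/(ρg) = 5.99 kbar / (2800 kg/m³ × 10 m/s²) = 5.990×10^8 Pa / 28000 Pa/m = 21393 m

21400 m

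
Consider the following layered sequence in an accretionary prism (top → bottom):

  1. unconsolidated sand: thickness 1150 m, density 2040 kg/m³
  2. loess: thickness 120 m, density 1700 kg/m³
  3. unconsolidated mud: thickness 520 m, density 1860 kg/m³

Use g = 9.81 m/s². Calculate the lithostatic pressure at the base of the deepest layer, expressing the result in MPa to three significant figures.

34.5 MPa

unconsolidated sand: 2040 kg/m³ × 9.81 m/s² × 1150 m = 2.301×10^7 Pa = 23.01 MPa
loess: 1700 kg/m³ × 9.81 m/s² × 120 m = 2.001×10^6 Pa = 2.001 MPa
unconsolidated mud: 1860 kg/m³ × 9.81 m/s² × 520 m = 9.488×10^6 Pa = 9.488 MPa
Total = 23.01 + 2.001 + 9.488 = 34.504 MPa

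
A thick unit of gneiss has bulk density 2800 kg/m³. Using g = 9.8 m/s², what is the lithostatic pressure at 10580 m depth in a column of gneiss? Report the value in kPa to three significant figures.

290000 kPa

gneiss: 2800 kg/m³ × 9.8 m/s² × 10580 m = 2.903×10^8 Pa = 2.903×10^5 kPa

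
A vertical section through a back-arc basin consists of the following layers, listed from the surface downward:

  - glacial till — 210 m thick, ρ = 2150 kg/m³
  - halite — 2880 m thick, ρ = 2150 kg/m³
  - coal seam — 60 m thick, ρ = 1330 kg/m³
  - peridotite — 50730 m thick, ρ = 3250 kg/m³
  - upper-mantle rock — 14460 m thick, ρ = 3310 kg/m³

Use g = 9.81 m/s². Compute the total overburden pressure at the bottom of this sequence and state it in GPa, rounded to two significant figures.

glacial till: 2150 kg/m³ × 9.81 m/s² × 210 m = 4.429×10^6 Pa = 4.429×10^-3 GPa
halite: 2150 kg/m³ × 9.81 m/s² × 2880 m = 6.074×10^7 Pa = 0.06074 GPa
coal seam: 1330 kg/m³ × 9.81 m/s² × 60 m = 7.828×10^5 Pa = 7.828×10^-4 GPa
peridotite: 3250 kg/m³ × 9.81 m/s² × 50730 m = 1.617×10^9 Pa = 1.617 GPa
upper-mantle rock: 3310 kg/m³ × 9.81 m/s² × 14460 m = 4.695×10^8 Pa = 0.4695 GPa
Total = 4.429×10^-3 + 0.06074 + 7.828×10^-4 + 1.617 + 0.4695 = 2.1529 GPa

2.2 GPa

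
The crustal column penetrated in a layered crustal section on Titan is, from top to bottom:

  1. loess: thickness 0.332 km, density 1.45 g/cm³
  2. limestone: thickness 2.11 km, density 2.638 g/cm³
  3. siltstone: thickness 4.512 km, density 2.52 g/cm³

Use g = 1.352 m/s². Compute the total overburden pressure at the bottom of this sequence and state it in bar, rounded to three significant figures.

loess: 1450 kg/m³ × 1.352 m/s² × 332 m = 6.509×10^5 Pa = 6.509 bar
limestone: 2638 kg/m³ × 1.352 m/s² × 2110 m = 7.525×10^6 Pa = 75.25 bar
siltstone: 2520 kg/m³ × 1.352 m/s² × 4512 m = 1.537×10^7 Pa = 153.7 bar
Total = 6.509 + 75.25 + 153.7 = 235.49 bar

235 bar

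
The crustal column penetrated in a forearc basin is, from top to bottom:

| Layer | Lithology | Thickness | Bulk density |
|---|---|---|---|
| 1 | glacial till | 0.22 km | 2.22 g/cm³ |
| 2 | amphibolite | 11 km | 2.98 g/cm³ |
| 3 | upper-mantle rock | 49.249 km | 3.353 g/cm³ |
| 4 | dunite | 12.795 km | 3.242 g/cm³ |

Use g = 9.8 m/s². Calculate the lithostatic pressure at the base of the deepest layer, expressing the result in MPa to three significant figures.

glacial till: 2220 kg/m³ × 9.8 m/s² × 220 m = 4.786×10^6 Pa = 4.786 MPa
amphibolite: 2980 kg/m³ × 9.8 m/s² × 11000 m = 3.212×10^8 Pa = 321.2 MPa
upper-mantle rock: 3353 kg/m³ × 9.8 m/s² × 49249 m = 1.618×10^9 Pa = 1618 MPa
dunite: 3242 kg/m³ × 9.8 m/s² × 12795 m = 4.065×10^8 Pa = 406.5 MPa
Total = 4.786 + 321.2 + 1618 + 406.5 = 2350.8 MPa

2350 MPa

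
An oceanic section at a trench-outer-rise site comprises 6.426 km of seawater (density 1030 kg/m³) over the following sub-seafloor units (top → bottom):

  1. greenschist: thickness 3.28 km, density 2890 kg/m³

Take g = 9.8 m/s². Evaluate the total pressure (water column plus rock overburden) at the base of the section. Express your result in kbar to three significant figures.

1.58 kbar

seawater: 1030 kg/m³ × 9.8 m/s² × 6426 m = 6.486×10^7 Pa = 0.6486 kbar
greenschist: 2890 kg/m³ × 9.8 m/s² × 3280 m = 9.290×10^7 Pa = 0.9290 kbar
Total = 0.6486 + 0.9290 = 1.5776 kbar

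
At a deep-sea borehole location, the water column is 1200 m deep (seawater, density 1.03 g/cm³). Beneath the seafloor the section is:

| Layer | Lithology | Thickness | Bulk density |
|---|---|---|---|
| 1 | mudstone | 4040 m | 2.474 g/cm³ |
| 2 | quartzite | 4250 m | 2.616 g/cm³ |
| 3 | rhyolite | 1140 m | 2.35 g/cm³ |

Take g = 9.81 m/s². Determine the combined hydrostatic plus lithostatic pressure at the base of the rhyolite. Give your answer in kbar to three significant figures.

seawater: 1030 kg/m³ × 9.81 m/s² × 1200 m = 1.213×10^7 Pa = 0.1213 kbar
mudstone: 2474 kg/m³ × 9.81 m/s² × 4040 m = 9.805×10^7 Pa = 0.9805 kbar
quartzite: 2616 kg/m³ × 9.81 m/s² × 4250 m = 1.091×10^8 Pa = 1.091 kbar
rhyolite: 2350 kg/m³ × 9.81 m/s² × 1140 m = 2.628×10^7 Pa = 0.2628 kbar
Total = 0.1213 + 0.9805 + 1.091 + 0.2628 = 2.4552 kbar

2.46 kbar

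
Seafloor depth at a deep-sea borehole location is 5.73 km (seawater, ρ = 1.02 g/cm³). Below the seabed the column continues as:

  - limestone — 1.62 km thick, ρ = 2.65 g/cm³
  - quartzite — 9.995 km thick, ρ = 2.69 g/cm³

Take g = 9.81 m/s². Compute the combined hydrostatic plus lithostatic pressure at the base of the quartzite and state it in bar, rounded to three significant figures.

seawater: 1020 kg/m³ × 9.81 m/s² × 5730 m = 5.734×10^7 Pa = 573.4 bar
limestone: 2650 kg/m³ × 9.81 m/s² × 1620 m = 4.211×10^7 Pa = 421.1 bar
quartzite: 2690 kg/m³ × 9.81 m/s² × 9995 m = 2.638×10^8 Pa = 2638 bar
Total = 573.4 + 421.1 + 2638 = 3632.1 bar

3630 bar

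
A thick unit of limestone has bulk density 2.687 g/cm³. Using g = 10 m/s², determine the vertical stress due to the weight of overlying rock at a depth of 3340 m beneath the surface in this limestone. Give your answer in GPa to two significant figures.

limestone: 2687 kg/m³ × 10 m/s² × 3340 m = 8.975×10^7 Pa = 0.08975 GPa

0.090 GPa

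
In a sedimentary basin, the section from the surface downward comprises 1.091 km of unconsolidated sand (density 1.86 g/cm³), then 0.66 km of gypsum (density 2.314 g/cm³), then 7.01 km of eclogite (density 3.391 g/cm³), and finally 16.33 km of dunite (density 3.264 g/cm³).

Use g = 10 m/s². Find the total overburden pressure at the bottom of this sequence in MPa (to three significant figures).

806 MPa

unconsolidated sand: 1860 kg/m³ × 10 m/s² × 1091 m = 2.029×10^7 Pa = 20.29 MPa
gypsum: 2314 kg/m³ × 10 m/s² × 660 m = 1.527×10^7 Pa = 15.27 MPa
eclogite: 3391 kg/m³ × 10 m/s² × 7010 m = 2.377×10^8 Pa = 237.7 MPa
dunite: 3264 kg/m³ × 10 m/s² × 16330 m = 5.330×10^8 Pa = 533.0 MPa
Total = 20.29 + 15.27 + 237.7 + 533.0 = 806.29 MPa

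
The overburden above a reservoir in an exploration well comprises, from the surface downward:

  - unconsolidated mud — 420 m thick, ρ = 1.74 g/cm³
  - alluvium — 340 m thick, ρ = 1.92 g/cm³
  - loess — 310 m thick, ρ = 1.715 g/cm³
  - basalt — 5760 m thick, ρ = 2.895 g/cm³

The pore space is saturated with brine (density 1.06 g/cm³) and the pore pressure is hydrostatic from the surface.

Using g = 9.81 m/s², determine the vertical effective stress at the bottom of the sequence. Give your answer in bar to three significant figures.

Overburden (lithostatic) stress σ_v:
unconsolidated mud: 1740 kg/m³ × 9.81 m/s² × 420 m = 7.169×10^6 Pa = 7.169 MPa
alluvium: 1920 kg/m³ × 9.81 m/s² × 340 m = 6.404×10^6 Pa = 6.404 MPa
loess: 1715 kg/m³ × 9.81 m/s² × 310 m = 5.215×10^6 Pa = 5.215 MPa
basalt: 2895 kg/m³ × 9.81 m/s² × 5760 m = 1.636×10^8 Pa = 163.6 MPa
Total = 7.169 + 6.404 + 5.215 + 163.6 = 182.37 MPa
Pore pressure P_p = 1060 kg/m³ × 9.81 m/s² × 6830 m = 7.102×10^7 Pa = 71.02 MPa
Effective stress σ' = σ_v − P_p = 182.4 − 71.02 = 111.35 MPa = 1113.5 bar

1110 bar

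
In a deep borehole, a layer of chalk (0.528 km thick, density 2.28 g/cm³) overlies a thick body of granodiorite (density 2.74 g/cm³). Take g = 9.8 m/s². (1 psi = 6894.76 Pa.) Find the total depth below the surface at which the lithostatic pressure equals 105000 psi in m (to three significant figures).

27000 m

Pressure at base of upper layers: 2280×9.8×528 = 1.180×10^7 Pa = 1711 psi
Remaining pressure to be supplied by granodiorite: 7.239×10^8 − 1.180×10^7 = 7.122×10^8 Pa
Additional depth in granodiorite = 7.122×10^8 Pa / (2740 kg/m³ × 9.8 m/s²) = 26521 m
Total depth = 528 m + 26521 m = 27049 m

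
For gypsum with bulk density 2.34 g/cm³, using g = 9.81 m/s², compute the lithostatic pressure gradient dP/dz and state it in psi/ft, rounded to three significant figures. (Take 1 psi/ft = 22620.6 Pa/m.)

1.01 psi/ft

dP/dz = ρg = 2340 kg/m³ × 9.81 m/s² = 22955 Pa/m
= 22955 Pa/m × (1 psi/ft / 22621 Pa/m) = 1.0148 psi/ft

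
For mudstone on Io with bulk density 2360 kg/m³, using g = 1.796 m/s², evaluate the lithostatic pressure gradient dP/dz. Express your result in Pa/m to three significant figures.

dP/dz = ρg = 2360 kg/m³ × 1.796 m/s² = 4238.6 Pa/m

4240 Pa/m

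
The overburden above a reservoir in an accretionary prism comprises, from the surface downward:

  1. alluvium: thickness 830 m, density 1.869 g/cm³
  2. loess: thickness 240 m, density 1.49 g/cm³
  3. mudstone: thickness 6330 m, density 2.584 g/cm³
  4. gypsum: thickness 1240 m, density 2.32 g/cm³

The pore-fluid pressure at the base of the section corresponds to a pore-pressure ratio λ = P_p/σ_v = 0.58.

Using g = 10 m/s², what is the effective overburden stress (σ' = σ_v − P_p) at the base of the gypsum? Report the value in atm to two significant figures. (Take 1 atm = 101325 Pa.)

880 atm

Overburden (lithostatic) stress σ_v:
alluvium: 1869 kg/m³ × 10 m/s² × 830 m = 1.551×10^7 Pa = 15.51 MPa
loess: 1490 kg/m³ × 10 m/s² × 240 m = 3.576×10^6 Pa = 3.576 MPa
mudstone: 2584 kg/m³ × 10 m/s² × 6330 m = 1.636×10^8 Pa = 163.6 MPa
gypsum: 2320 kg/m³ × 10 m/s² × 1240 m = 2.877×10^7 Pa = 28.77 MPa
Total = 15.51 + 3.576 + 163.6 + 28.77 = 211.42 MPa
Pore pressure P_p = λ·σ_v = 0.58 × 211.4 MPa = 122.6 MPa
Effective stress σ' = σ_v − P_p = 211.4 − 122.6 = 88.798 MPa = 876.37 atm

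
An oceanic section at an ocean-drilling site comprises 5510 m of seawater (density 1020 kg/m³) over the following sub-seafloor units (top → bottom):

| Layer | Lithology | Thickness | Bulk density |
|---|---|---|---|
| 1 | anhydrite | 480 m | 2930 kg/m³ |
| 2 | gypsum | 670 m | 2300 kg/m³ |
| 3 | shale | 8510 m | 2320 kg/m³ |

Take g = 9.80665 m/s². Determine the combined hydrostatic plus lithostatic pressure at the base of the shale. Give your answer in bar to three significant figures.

seawater: 1020 kg/m³ × 9.80665 m/s² × 5510 m = 5.512×10^7 Pa = 551.2 bar
anhydrite: 2930 kg/m³ × 9.80665 m/s² × 480 m = 1.379×10^7 Pa = 137.9 bar
gypsum: 2300 kg/m³ × 9.80665 m/s² × 670 m = 1.511×10^7 Pa = 151.1 bar
shale: 2320 kg/m³ × 9.80665 m/s² × 8510 m = 1.936×10^8 Pa = 1936 bar
Total = 551.2 + 137.9 + 151.1 + 1936 = 2776.3 bar

2780 bar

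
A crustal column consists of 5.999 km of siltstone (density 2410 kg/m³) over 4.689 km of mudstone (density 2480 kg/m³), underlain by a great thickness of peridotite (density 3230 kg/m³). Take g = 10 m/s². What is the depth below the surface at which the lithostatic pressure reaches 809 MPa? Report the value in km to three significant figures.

Pressure at base of upper layers: 2410×10×5999 + 2480×10×4689 = 2.609×10^8 Pa = 260.9 MPa
Remaining pressure to be supplied by peridotite: 8.090×10^8 − 2.609×10^8 = 5.481×10^8 Pa
Additional depth in peridotite = 5.481×10^8 Pa / (3230 kg/m³ × 10 m/s²) = 16970 m
Total depth = 10688 m + 16970 m = 27658 m
= 27.658 km

27.7 km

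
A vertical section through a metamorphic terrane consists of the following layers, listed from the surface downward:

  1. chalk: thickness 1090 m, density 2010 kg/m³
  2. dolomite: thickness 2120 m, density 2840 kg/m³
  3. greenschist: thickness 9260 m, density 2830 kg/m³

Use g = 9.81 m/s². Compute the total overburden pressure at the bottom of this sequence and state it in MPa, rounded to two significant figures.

chalk: 2010 kg/m³ × 9.81 m/s² × 1090 m = 2.149×10^7 Pa = 21.49 MPa
dolomite: 2840 kg/m³ × 9.81 m/s² × 2120 m = 5.906×10^7 Pa = 59.06 MPa
greenschist: 2830 kg/m³ × 9.81 m/s² × 9260 m = 2.571×10^8 Pa = 257.1 MPa
Total = 21.49 + 59.06 + 257.1 = 337.64 MPa

340 MPa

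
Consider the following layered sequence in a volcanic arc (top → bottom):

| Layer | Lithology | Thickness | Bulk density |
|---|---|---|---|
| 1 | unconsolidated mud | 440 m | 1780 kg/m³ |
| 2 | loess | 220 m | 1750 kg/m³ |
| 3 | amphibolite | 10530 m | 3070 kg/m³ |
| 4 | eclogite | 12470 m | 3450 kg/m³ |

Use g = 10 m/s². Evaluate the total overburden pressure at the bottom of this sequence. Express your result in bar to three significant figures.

7650 bar

unconsolidated mud: 1780 kg/m³ × 10 m/s² × 440 m = 7.832×10^6 Pa = 78.32 bar
loess: 1750 kg/m³ × 10 m/s² × 220 m = 3.850×10^6 Pa = 38.50 bar
amphibolite: 3070 kg/m³ × 10 m/s² × 10530 m = 3.233×10^8 Pa = 3233 bar
eclogite: 3450 kg/m³ × 10 m/s² × 12470 m = 4.302×10^8 Pa = 4302 bar
Total = 78.32 + 38.50 + 3233 + 4302 = 7651.7 bar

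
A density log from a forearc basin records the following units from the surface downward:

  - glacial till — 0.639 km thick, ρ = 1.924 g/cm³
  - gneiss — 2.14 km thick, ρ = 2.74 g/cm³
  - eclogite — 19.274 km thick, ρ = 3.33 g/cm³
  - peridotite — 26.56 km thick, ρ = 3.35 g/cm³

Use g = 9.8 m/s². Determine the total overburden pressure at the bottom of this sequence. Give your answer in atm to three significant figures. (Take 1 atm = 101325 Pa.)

15500 atm

glacial till: 1924 kg/m³ × 9.8 m/s² × 639 m = 1.205×10^7 Pa = 118.9 atm
gneiss: 2740 kg/m³ × 9.8 m/s² × 2140 m = 5.746×10^7 Pa = 567.1 atm
eclogite: 3330 kg/m³ × 9.8 m/s² × 19274 m = 6.290×10^8 Pa = 6208 atm
peridotite: 3350 kg/m³ × 9.8 m/s² × 26560 m = 8.720×10^8 Pa = 8606 atm
Total = 118.9 + 567.1 + 6208 + 8606 = 15499 atm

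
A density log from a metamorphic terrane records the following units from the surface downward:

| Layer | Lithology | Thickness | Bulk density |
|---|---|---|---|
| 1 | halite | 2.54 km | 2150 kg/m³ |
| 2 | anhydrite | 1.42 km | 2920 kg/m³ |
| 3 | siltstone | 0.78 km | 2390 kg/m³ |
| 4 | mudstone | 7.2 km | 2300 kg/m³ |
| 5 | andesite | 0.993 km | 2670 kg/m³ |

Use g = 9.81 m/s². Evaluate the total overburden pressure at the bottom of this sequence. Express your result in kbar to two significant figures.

3.0 kbar

halite: 2150 kg/m³ × 9.81 m/s² × 2540 m = 5.357×10^7 Pa = 0.5357 kbar
anhydrite: 2920 kg/m³ × 9.81 m/s² × 1420 m = 4.068×10^7 Pa = 0.4068 kbar
siltstone: 2390 kg/m³ × 9.81 m/s² × 780 m = 1.829×10^7 Pa = 0.1829 kbar
mudstone: 2300 kg/m³ × 9.81 m/s² × 7200 m = 1.625×10^8 Pa = 1.625 kbar
andesite: 2670 kg/m³ × 9.81 m/s² × 993 m = 2.601×10^7 Pa = 0.2601 kbar
Total = 0.5357 + 0.4068 + 0.1829 + 1.625 + 0.2601 = 3.0100 kbar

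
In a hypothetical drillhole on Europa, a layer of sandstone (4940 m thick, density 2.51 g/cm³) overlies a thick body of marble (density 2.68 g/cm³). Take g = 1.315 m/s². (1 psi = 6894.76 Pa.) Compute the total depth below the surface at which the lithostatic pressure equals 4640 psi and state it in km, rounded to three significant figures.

9.39 km

Pressure at base of upper layers: 2510×1.315×4940 = 1.631×10^7 Pa = 2365 psi
Remaining pressure to be supplied by marble: 3.199×10^7 − 1.631×10^7 = 1.569×10^7 Pa
Additional depth in marble = 1.569×10^7 Pa / (2680 kg/m³ × 1.315 m/s²) = 4451.1 m
Total depth = 4940 m + 4451.1 m = 9391.1 m
= 9.3911 km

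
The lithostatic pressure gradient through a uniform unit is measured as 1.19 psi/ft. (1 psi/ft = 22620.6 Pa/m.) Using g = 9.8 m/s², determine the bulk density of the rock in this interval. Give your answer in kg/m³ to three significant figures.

ρ = (dP/dz)/g = 1.19 psi/ft / 9.8 m/s² = 26919 Pa/m / 9.8 m/s² = 2746.8 kg/m³

2750 kg/m³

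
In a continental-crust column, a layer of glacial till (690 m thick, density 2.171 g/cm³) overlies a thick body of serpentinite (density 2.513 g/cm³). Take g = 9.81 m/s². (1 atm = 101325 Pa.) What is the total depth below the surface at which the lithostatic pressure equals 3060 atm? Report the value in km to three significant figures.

Pressure at base of upper layers: 2171×9.81×690 = 1.470×10^7 Pa = 145.0 atm
Remaining pressure to be supplied by serpentinite: 3.101×10^8 − 1.470×10^7 = 2.954×10^8 Pa
Additional depth in serpentinite = 2.954×10^8 Pa / (2513 kg/m³ × 9.81 m/s²) = 11981 m
Total depth = 690 m + 11981 m = 12671 m
= 12.671 km

12.7 km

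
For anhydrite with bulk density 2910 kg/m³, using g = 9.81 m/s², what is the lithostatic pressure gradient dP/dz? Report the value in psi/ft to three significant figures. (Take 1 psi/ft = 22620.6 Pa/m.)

1.26 psi/ft

dP/dz = ρg = 2910 kg/m³ × 9.81 m/s² = 28547 Pa/m
= 28547 Pa/m × (1 psi/ft / 22621 Pa/m) = 1.2620 psi/ft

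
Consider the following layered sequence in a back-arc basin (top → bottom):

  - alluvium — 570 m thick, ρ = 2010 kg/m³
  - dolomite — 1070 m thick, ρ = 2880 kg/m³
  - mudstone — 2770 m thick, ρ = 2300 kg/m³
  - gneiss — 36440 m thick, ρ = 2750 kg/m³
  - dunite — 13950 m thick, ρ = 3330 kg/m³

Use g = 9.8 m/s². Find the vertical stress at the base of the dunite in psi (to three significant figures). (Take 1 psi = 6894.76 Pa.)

224000 psi

alluvium: 2010 kg/m³ × 9.8 m/s² × 570 m = 1.123×10^7 Pa = 1628 psi
dolomite: 2880 kg/m³ × 9.8 m/s² × 1070 m = 3.020×10^7 Pa = 4380 psi
mudstone: 2300 kg/m³ × 9.8 m/s² × 2770 m = 6.244×10^7 Pa = 9056 psi
gneiss: 2750 kg/m³ × 9.8 m/s² × 36440 m = 9.821×10^8 Pa = 1.424×10^5 psi
dunite: 3330 kg/m³ × 9.8 m/s² × 13950 m = 4.552×10^8 Pa = 66028 psi
Total = 1628 + 4380 + 9056 + 1.424×10^5 + 66028 = 2.2353×10^5 psi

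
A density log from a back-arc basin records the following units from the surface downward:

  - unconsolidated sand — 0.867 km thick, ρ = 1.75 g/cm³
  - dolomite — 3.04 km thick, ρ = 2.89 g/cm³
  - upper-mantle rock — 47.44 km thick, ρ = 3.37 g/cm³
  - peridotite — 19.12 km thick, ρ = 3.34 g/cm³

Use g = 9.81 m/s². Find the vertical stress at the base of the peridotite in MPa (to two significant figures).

2300 MPa

unconsolidated sand: 1750 kg/m³ × 9.81 m/s² × 867 m = 1.488×10^7 Pa = 14.88 MPa
dolomite: 2890 kg/m³ × 9.81 m/s² × 3040 m = 8.619×10^7 Pa = 86.19 MPa
upper-mantle rock: 3370 kg/m³ × 9.81 m/s² × 47440 m = 1.568×10^9 Pa = 1568 MPa
peridotite: 3340 kg/m³ × 9.81 m/s² × 19120 m = 6.265×10^8 Pa = 626.5 MPa
Total = 14.88 + 86.19 + 1568 + 626.5 = 2295.9 MPa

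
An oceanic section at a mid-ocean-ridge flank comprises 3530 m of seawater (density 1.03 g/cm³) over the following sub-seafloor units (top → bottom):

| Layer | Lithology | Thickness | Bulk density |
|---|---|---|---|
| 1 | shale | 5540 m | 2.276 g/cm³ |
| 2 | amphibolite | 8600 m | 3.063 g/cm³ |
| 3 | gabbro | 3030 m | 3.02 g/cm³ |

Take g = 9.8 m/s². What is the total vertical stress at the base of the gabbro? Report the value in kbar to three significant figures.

5.07 kbar

seawater: 1030 kg/m³ × 9.8 m/s² × 3530 m = 3.563×10^7 Pa = 0.3563 kbar
shale: 2276 kg/m³ × 9.8 m/s² × 5540 m = 1.236×10^8 Pa = 1.236 kbar
amphibolite: 3063 kg/m³ × 9.8 m/s² × 8600 m = 2.581×10^8 Pa = 2.581 kbar
gabbro: 3020 kg/m³ × 9.8 m/s² × 3030 m = 8.968×10^7 Pa = 0.8968 kbar
Total = 0.3563 + 1.236 + 2.581 + 0.8968 = 5.0703 kbar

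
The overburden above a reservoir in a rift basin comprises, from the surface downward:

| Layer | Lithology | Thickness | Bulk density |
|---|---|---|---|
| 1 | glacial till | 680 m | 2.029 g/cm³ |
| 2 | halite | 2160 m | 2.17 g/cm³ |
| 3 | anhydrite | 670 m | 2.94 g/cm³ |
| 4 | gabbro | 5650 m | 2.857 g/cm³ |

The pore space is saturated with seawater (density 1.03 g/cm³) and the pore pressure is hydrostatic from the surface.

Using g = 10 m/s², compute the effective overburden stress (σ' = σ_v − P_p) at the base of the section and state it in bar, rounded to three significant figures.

Overburden (lithostatic) stress σ_v:
glacial till: 2029 kg/m³ × 10 m/s² × 680 m = 1.380×10^7 Pa = 13.80 MPa
halite: 2170 kg/m³ × 10 m/s² × 2160 m = 4.687×10^7 Pa = 46.87 MPa
anhydrite: 2940 kg/m³ × 10 m/s² × 670 m = 1.970×10^7 Pa = 19.70 MPa
gabbro: 2857 kg/m³ × 10 m/s² × 5650 m = 1.614×10^8 Pa = 161.4 MPa
Total = 13.80 + 46.87 + 19.70 + 161.4 = 241.79 MPa
Pore pressure P_p = 1030 kg/m³ × 10 m/s² × 9160 m = 9.435×10^7 Pa = 94.35 MPa
Effective stress σ' = σ_v − P_p = 241.8 − 94.35 = 147.44 MPa = 1474.4 bar

1470 bar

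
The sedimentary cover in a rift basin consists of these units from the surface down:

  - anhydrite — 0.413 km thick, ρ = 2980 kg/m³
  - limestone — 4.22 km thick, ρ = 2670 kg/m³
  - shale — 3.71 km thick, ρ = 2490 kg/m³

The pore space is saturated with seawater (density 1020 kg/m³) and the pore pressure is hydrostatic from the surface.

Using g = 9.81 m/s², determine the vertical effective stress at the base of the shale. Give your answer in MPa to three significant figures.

130 MPa

Overburden (lithostatic) stress σ_v:
anhydrite: 2980 kg/m³ × 9.81 m/s² × 413 m = 1.207×10^7 Pa = 12.07 MPa
limestone: 2670 kg/m³ × 9.81 m/s² × 4220 m = 1.105×10^8 Pa = 110.5 MPa
shale: 2490 kg/m³ × 9.81 m/s² × 3710 m = 9.062×10^7 Pa = 90.62 MPa
Total = 12.07 + 110.5 + 90.62 = 213.23 MPa
Pore pressure P_p = 1020 kg/m³ × 9.81 m/s² × 8343 m = 8.348×10^7 Pa = 83.48 MPa
Effective stress σ' = σ_v − P_p = 213.2 − 83.48 = 129.75 MPa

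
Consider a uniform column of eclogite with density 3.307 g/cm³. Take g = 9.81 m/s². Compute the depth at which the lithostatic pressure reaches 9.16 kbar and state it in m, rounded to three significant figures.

h = P/(ρg) = 9.16 kbar / (3307 kg/m³ × 9.81 m/s²) = 9.160×10^8 Pa / 32442 Pa/m = 28235 m

28200 m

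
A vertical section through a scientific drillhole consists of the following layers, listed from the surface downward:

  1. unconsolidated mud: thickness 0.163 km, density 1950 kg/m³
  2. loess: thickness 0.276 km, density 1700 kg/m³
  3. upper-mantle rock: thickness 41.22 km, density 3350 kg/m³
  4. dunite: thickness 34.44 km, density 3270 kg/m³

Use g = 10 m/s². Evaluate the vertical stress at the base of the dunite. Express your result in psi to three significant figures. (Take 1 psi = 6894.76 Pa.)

unconsolidated mud: 1950 kg/m³ × 10 m/s² × 163 m = 3.179×10^6 Pa = 461.0 psi
loess: 1700 kg/m³ × 10 m/s² × 276 m = 4.692×10^6 Pa = 680.5 psi
upper-mantle rock: 3350 kg/m³ × 10 m/s² × 41220 m = 1.381×10^9 Pa = 2.003×10^5 psi
dunite: 3270 kg/m³ × 10 m/s² × 34440 m = 1.126×10^9 Pa = 1.633×10^5 psi
Total = 461.0 + 680.5 + 2.003×10^5 + 1.633×10^5 = 3.6476×10^5 psi

365000 psi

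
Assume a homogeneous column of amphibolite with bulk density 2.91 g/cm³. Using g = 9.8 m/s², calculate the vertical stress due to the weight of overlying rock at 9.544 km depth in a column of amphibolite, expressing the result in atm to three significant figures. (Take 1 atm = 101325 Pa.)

2690 atm

amphibolite: 2910 kg/m³ × 9.8 m/s² × 9544 m = 2.722×10^8 Pa = 2686 atm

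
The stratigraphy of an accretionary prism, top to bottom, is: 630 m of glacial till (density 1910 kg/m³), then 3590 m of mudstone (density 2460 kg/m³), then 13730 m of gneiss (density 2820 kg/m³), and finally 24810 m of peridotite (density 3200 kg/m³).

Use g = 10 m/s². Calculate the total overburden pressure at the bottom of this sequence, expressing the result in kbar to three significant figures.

12.8 kbar

glacial till: 1910 kg/m³ × 10 m/s² × 630 m = 1.203×10^7 Pa = 0.1203 kbar
mudstone: 2460 kg/m³ × 10 m/s² × 3590 m = 8.831×10^7 Pa = 0.8831 kbar
gneiss: 2820 kg/m³ × 10 m/s² × 13730 m = 3.872×10^8 Pa = 3.872 kbar
peridotite: 3200 kg/m³ × 10 m/s² × 24810 m = 7.939×10^8 Pa = 7.939 kbar
Total = 0.1203 + 0.8831 + 3.872 + 7.939 = 12.815 kbar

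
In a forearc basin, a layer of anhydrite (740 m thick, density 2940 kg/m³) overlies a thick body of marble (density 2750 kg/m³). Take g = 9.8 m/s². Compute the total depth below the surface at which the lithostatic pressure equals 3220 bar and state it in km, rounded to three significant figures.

Pressure at base of upper layers: 2940×9.8×740 = 2.132×10^7 Pa = 213.2 bar
Remaining pressure to be supplied by marble: 3.220×10^8 − 2.132×10^7 = 3.007×10^8 Pa
Additional depth in marble = 3.007×10^8 Pa / (2750 kg/m³ × 9.8 m/s²) = 11157 m
Total depth = 740 m + 11157 m = 11897 m
= 11.897 km

11.9 km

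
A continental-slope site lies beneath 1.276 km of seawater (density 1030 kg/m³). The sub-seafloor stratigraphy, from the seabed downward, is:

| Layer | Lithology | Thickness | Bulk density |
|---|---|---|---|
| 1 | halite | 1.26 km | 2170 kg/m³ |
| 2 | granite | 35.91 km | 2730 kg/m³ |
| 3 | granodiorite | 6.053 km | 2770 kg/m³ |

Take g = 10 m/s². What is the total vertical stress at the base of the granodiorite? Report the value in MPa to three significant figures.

seawater: 1030 kg/m³ × 10 m/s² × 1276 m = 1.314×10^7 Pa = 13.14 MPa
halite: 2170 kg/m³ × 10 m/s² × 1260 m = 2.734×10^7 Pa = 27.34 MPa
granite: 2730 kg/m³ × 10 m/s² × 35910 m = 9.803×10^8 Pa = 980.3 MPa
granodiorite: 2770 kg/m³ × 10 m/s² × 6053 m = 1.677×10^8 Pa = 167.7 MPa
Total = 13.14 + 27.34 + 980.3 + 167.7 = 1188.5 MPa

1190 MPa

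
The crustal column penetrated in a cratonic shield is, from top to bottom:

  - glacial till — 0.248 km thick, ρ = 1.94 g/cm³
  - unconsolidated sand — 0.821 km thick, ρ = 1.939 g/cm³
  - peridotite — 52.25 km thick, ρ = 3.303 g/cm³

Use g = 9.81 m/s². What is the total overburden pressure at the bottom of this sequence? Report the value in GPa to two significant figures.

1.7 GPa

glacial till: 1940 kg/m³ × 9.81 m/s² × 248 m = 4.720×10^6 Pa = 4.720×10^-3 GPa
unconsolidated sand: 1939 kg/m³ × 9.81 m/s² × 821 m = 1.562×10^7 Pa = 0.01562 GPa
peridotite: 3303 kg/m³ × 9.81 m/s² × 52250 m = 1.693×10^9 Pa = 1.693 GPa
Total = 4.720×10^-3 + 0.01562 + 1.693 = 1.7134 GPa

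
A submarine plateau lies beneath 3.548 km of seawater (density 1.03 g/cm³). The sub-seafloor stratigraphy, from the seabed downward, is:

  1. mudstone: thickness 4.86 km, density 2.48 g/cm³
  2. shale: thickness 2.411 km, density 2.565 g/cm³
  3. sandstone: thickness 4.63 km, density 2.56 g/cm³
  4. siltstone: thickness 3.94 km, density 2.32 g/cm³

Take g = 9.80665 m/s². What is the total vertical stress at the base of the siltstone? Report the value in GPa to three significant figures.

seawater: 1030 kg/m³ × 9.80665 m/s² × 3548 m = 3.584×10^7 Pa = 0.03584 GPa
mudstone: 2480 kg/m³ × 9.80665 m/s² × 4860 m = 1.182×10^8 Pa = 0.1182 GPa
shale: 2565 kg/m³ × 9.80665 m/s² × 2411 m = 6.065×10^7 Pa = 0.06065 GPa
sandstone: 2560 kg/m³ × 9.80665 m/s² × 4630 m = 1.162×10^8 Pa = 0.1162 GPa
siltstone: 2320 kg/m³ × 9.80665 m/s² × 3940 m = 8.964×10^7 Pa = 0.08964 GPa
Total = 0.03584 + 0.1182 + 0.06065 + 0.1162 + 0.08964 = 0.42056 GPa

0.421 GPa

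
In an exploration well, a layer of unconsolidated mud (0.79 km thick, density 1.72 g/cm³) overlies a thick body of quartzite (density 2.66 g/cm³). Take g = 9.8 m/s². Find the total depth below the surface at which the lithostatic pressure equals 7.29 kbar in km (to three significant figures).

Pressure at base of upper layers: 1720×9.8×790 = 1.332×10^7 Pa = 0.1332 kbar
Remaining pressure to be supplied by quartzite: 7.290×10^8 − 1.332×10^7 = 7.157×10^8 Pa
Additional depth in quartzite = 7.157×10^8 Pa / (2660 kg/m³ × 9.8 m/s²) = 27454 m
Total depth = 790 m + 27454 m = 28244 m
= 28.244 km

28.2 km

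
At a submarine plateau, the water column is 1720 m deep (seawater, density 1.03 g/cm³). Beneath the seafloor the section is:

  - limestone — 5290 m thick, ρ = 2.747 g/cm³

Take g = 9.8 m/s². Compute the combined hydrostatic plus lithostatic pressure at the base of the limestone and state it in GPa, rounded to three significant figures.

seawater: 1030 kg/m³ × 9.8 m/s² × 1720 m = 1.736×10^7 Pa = 0.01736 GPa
limestone: 2747 kg/m³ × 9.8 m/s² × 5290 m = 1.424×10^8 Pa = 0.1424 GPa
Total = 0.01736 + 0.1424 = 0.15977 GPa

0.160 GPa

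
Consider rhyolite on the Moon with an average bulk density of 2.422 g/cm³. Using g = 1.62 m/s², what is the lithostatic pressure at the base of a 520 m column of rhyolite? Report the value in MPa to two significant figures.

rhyolite: 2422 kg/m³ × 1.62 m/s² × 520 m = 2.040×10^6 Pa = 2.040 MPa

2.0 MPa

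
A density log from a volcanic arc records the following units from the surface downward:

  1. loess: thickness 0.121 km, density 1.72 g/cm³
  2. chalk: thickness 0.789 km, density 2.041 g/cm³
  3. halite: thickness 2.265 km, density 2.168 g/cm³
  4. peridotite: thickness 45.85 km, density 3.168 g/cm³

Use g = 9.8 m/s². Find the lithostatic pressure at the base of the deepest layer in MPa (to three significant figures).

1490 MPa

loess: 1720 kg/m³ × 9.8 m/s² × 121 m = 2.040×10^6 Pa = 2.040 MPa
chalk: 2041 kg/m³ × 9.8 m/s² × 789 m = 1.578×10^7 Pa = 15.78 MPa
halite: 2168 kg/m³ × 9.8 m/s² × 2265 m = 4.812×10^7 Pa = 48.12 MPa
peridotite: 3168 kg/m³ × 9.8 m/s² × 45850 m = 1.423×10^9 Pa = 1423 MPa
Total = 2.040 + 15.78 + 48.12 + 1423 = 1489.4 MPa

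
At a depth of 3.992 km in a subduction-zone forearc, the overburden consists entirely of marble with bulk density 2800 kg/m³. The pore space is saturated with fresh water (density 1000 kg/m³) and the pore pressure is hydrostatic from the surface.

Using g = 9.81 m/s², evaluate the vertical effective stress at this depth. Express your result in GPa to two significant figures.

Overburden (lithostatic) stress σ_v:
marble: 2800 kg/m³ × 9.81 m/s² × 3992 m = 1.097×10^8 Pa = 109.7 MPa
Pore pressure P_p = 1000 kg/m³ × 9.81 m/s² × 3992 m = 3.916×10^7 Pa = 39.16 MPa
Effective stress σ' = σ_v − P_p = 109.7 − 39.16 = 70.491 MPa = 0.070491 GPa

0.070 GPa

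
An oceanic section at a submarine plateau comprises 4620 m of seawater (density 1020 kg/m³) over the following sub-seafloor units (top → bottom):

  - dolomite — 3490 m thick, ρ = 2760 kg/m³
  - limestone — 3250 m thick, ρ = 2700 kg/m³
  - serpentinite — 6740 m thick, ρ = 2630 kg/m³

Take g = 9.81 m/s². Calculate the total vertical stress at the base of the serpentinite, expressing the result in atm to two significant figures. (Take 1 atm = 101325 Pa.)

seawater: 1020 kg/m³ × 9.81 m/s² × 4620 m = 4.623×10^7 Pa = 456.2 atm
dolomite: 2760 kg/m³ × 9.81 m/s² × 3490 m = 9.449×10^7 Pa = 932.6 atm
limestone: 2700 kg/m³ × 9.81 m/s² × 3250 m = 8.608×10^7 Pa = 849.6 atm
serpentinite: 2630 kg/m³ × 9.81 m/s² × 6740 m = 1.739×10^8 Pa = 1716 atm
Total = 456.2 + 932.6 + 849.6 + 1716 = 3954.6 atm

4000 atm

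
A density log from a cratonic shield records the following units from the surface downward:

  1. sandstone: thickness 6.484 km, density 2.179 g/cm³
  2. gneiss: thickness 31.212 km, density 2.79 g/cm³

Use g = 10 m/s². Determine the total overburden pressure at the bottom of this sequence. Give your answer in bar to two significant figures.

sandstone: 2179 kg/m³ × 10 m/s² × 6484 m = 1.413×10^8 Pa = 1413 bar
gneiss: 2790 kg/m³ × 10 m/s² × 31212 m = 8.708×10^8 Pa = 8708 bar
Total = 1413 + 8708 = 10121 bar

10000 bar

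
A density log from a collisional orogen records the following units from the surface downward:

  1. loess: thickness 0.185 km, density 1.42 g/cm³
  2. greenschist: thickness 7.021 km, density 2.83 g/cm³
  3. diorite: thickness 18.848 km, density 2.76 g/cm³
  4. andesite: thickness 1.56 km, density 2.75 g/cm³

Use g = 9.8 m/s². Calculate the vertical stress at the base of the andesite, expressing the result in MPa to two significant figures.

750 MPa

loess: 1420 kg/m³ × 9.8 m/s² × 185 m = 2.574×10^6 Pa = 2.574 MPa
greenschist: 2830 kg/m³ × 9.8 m/s² × 7021 m = 1.947×10^8 Pa = 194.7 MPa
diorite: 2760 kg/m³ × 9.8 m/s² × 18848 m = 5.098×10^8 Pa = 509.8 MPa
andesite: 2750 kg/m³ × 9.8 m/s² × 1560 m = 4.204×10^7 Pa = 42.04 MPa
Total = 2.574 + 194.7 + 509.8 + 42.04 = 749.14 MPa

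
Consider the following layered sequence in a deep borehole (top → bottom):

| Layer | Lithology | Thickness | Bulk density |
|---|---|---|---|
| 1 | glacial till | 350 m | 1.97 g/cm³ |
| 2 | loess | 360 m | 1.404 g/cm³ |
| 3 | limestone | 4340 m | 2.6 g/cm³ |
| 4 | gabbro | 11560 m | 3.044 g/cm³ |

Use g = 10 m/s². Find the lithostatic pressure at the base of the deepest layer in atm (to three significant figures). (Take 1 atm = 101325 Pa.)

4700 atm

glacial till: 1970 kg/m³ × 10 m/s² × 350 m = 6.895×10^6 Pa = 68.05 atm
loess: 1404 kg/m³ × 10 m/s² × 360 m = 5.054×10^6 Pa = 49.88 atm
limestone: 2600 kg/m³ × 10 m/s² × 4340 m = 1.128×10^8 Pa = 1114 atm
gabbro: 3044 kg/m³ × 10 m/s² × 11560 m = 3.519×10^8 Pa = 3473 atm
Total = 68.05 + 49.88 + 1114 + 3473 = 4704.4 atm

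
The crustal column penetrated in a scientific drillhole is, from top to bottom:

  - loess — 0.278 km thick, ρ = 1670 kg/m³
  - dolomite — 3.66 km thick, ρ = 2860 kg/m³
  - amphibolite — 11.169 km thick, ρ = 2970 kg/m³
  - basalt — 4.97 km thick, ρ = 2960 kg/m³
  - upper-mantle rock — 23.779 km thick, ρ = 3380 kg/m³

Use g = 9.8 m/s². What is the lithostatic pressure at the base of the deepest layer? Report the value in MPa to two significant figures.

1400 MPa

loess: 1670 kg/m³ × 9.8 m/s² × 278 m = 4.550×10^6 Pa = 4.550 MPa
dolomite: 2860 kg/m³ × 9.8 m/s² × 3660 m = 1.026×10^8 Pa = 102.6 MPa
amphibolite: 2970 kg/m³ × 9.8 m/s² × 11169 m = 3.251×10^8 Pa = 325.1 MPa
basalt: 2960 kg/m³ × 9.8 m/s² × 4970 m = 1.442×10^8 Pa = 144.2 MPa
upper-mantle rock: 3380 kg/m³ × 9.8 m/s² × 23779 m = 7.877×10^8 Pa = 787.7 MPa
Total = 4.550 + 102.6 + 325.1 + 144.2 + 787.7 = 1364.0 MPa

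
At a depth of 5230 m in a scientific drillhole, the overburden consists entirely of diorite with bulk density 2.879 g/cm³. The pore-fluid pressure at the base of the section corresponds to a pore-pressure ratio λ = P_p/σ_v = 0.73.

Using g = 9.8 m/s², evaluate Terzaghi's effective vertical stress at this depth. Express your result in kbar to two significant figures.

0.40 kbar

Overburden (lithostatic) stress σ_v:
diorite: 2879 kg/m³ × 9.8 m/s² × 5230 m = 1.476×10^8 Pa = 147.6 MPa
Pore pressure P_p = λ·σ_v = 0.73 × 147.6 MPa = 107.7 MPa
Effective stress σ' = σ_v − P_p = 147.6 − 107.7 = 39.841 MPa = 0.39841 kbar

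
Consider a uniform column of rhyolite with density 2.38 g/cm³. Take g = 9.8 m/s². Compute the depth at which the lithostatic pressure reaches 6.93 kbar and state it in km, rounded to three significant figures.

h = P/(ρg) = 6.93 kbar / (2380 kg/m³ × 9.8 m/s²) = 6.930×10^8 Pa / 23324 Pa/m = 29712 m
= 29.712 km

29.7 km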